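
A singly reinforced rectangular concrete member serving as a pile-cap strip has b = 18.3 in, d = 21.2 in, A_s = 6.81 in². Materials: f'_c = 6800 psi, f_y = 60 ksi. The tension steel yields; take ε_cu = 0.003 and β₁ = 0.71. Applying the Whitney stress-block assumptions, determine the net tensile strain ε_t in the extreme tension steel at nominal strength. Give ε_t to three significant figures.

a = A_s f_y/(0.85 f'_c b) = 3.863 in.
β₁ = 0.71, so c = a/β₁ = 3.863/0.71 = 5.441 in.
From the linear strain diagram with ε_cu = 0.003: ε_t = 0.003 (d − c)/c = 0.003 × (21.2 − 5.441)/5.441 = 0.00869.
Since ε_t ≥ 0.005, the section is tension-controlled.

ε_t ≈ 0.00869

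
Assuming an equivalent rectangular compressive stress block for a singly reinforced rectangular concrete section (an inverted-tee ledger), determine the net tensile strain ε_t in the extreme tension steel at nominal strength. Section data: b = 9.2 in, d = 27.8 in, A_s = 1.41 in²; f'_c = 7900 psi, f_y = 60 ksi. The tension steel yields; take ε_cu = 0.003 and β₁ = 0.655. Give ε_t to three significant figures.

a = A_s f_y/(0.85 f'_c b) = 1.369 in.
β₁ = 0.655, so c = a/β₁ = 1.369/0.655 = 2.090 in.
From the linear strain diagram with ε_cu = 0.003: ε_t = 0.003 (d − c)/c = 0.003 × (27.8 − 2.090)/2.090 = 0.0369.
Since ε_t ≥ 0.005, the section is tension-controlled.

ε_t ≈ 0.0369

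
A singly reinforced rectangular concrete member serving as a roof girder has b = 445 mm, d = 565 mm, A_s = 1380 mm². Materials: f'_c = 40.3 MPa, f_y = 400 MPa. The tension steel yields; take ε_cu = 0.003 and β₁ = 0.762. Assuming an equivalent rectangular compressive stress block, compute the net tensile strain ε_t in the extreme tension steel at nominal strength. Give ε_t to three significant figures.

a = A_s f_y/(0.85 f'_c b) = 36.21 mm.
β₁ = 0.762, so c = a/β₁ = 36.21/0.762 = 47.52 mm.
From the linear strain diagram with ε_cu = 0.003: ε_t = 0.003 (d − c)/c = 0.003 × (565 − 47.52)/47.52 = 0.0327.
Since ε_t ≥ 0.005, the section is tension-controlled.

ε_t ≈ 0.0327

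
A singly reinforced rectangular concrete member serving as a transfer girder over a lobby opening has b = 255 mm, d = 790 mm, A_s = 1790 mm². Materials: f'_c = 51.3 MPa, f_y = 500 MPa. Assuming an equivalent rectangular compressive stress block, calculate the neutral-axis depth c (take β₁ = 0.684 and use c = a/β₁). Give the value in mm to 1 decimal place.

T = A_s f_y = 1790 × 500 = 895000 N = 895 kN.
Setting C = 0.85 f'_c a b equal to T: a = 895000/(0.85 × 51.3 × 255) = 80.491 mm.
With β₁ = 0.684, c = a/β₁ = 80.491/0.684 = 117.7 mm.

c ≈ 117.7 mm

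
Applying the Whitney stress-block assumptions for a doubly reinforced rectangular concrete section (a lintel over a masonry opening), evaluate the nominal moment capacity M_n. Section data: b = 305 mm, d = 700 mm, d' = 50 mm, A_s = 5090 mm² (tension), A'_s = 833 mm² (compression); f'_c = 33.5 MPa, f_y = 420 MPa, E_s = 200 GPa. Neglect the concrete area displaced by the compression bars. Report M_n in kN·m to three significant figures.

Assume both tension and compression steel yield.
Net tension couple steel: A_s − A'_s = 4257 mm².
a = (A_s − A'_s) f_y / (0.85 f'_c b) = 1787940/(0.85 × 33.5 × 305) = 205.87 mm.
c = a/β₁ = 205.87/0.811 = 253.85 mm; ε'_s = 0.003(c − d')/c = 0.0024 ≥ f_y/E_s = 0.0021, so compression steel does yield.
M_n = (A_s − A'_s) f_y (d − a/2) + A'_s f_y (d − d') = [1787940 × (700 − 102.935) + 349860 × (700 − 50)] × 10⁻⁶ = 1067.52 + 227.41 = 1294.93 kN·m.

M_n ≈ 1290 kN·m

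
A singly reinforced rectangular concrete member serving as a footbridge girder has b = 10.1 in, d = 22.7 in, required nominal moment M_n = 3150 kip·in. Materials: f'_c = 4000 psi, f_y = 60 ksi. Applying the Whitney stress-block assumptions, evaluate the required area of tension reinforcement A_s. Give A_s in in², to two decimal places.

From M_n = 0.85 f'_c a b (d − a/2):
a = d − √(d² − 2M_n/(0.85 f'_c b)) = 22.7 − √(22.7² − 2 × 3150/(0.85 × 4 × 10.1)) = 4.484 in.
A_s = 0.85 f'_c a b / f_y = 0.85 × 4 × 4.484 × 10.1 / 60 = 2.566 in².

A_s ≈ 2.57 in²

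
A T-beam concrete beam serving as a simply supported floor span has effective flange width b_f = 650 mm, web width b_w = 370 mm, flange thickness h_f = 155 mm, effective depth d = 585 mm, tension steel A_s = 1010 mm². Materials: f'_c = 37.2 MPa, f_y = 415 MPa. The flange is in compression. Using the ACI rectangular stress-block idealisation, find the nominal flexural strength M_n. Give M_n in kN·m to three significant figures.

Tension: T = A_s f_y = 1010 × 415 = 419150 N.
Try a within the flange: a = T/(0.85 f'_c b_f) = 419150/(0.85 × 37.2 × 650) = 20.39 mm.
Since a = 20.39 ≤ h_f = 155 mm, the stress block lies entirely in the flange; analyse as a rectangular beam of width b_f.
M_n = T(d − a/2) = 419150 × (585 − 10.195) = 240.93 × 10⁶ N·mm.
M_n = 240.93 kN·m.

M_n ≈ 241 kN·m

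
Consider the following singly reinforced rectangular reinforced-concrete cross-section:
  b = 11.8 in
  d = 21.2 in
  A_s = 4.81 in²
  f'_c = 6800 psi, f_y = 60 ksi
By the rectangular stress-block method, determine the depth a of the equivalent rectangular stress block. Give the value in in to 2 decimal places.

T = A_s f_y = 4.81 × 60 = 288.6 kips.
a = T/(0.85 f'_c b) = 288.6/(0.85 × 6.8 × 11.8) = 4.23 in.

a ≈ 4.23 in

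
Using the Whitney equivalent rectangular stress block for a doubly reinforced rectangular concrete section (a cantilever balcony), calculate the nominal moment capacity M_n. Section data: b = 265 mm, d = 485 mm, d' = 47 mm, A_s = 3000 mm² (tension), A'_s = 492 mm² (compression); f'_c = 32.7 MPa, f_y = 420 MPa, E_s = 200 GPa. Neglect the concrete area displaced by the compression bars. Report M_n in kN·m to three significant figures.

M_n ≈ 526 kN·m

Assume both tension and compression steel yield.
Net tension couple steel: A_s − A'_s = 2508 mm².
a = (A_s − A'_s) f_y / (0.85 f'_c b) = 1053360/(0.85 × 32.7 × 265) = 143.01 mm.
c = a/β₁ = 143.01/0.816 = 175.26 mm; ε'_s = 0.003(c − d')/c = 0.0022 ≥ f_y/E_s = 0.0021, so compression steel does yield.
M_n = (A_s − A'_s) f_y (d − a/2) + A'_s f_y (d − d') = [1053360 × (485 − 71.505) + 206640 × (485 − 47)] × 10⁻⁶ = 435.56 + 90.51 = 526.07 kN·m.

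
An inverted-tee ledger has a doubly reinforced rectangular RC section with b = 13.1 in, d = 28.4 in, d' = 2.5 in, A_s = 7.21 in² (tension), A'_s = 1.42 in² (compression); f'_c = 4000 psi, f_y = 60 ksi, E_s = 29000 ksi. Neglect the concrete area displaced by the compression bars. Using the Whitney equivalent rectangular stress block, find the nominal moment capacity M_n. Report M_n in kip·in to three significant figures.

Assume both steels yield.
a = (A_s − A'_s) f_y/(0.85 f'_c b) = (7.21 − 1.42) × 60/(0.85 × 4 × 13.1) = 7.800 in.
c = a/β₁ = 7.800/0.85 = 9.176 in; ε'_s = 0.003(c − d')/c = 0.0022 ≥ ε_y = 0.0021, so the compression steel yields.
M_n = (A_s − A'_s) f_y (d − a/2) + A'_s f_y (d − d') = 347.4 × (28.4 − 3.9) + 85.2 × (28.4 − 2.5) = 8511.3 + 2206.7 = 10718.0 kip·in.

M_n ≈ 10700 kip·in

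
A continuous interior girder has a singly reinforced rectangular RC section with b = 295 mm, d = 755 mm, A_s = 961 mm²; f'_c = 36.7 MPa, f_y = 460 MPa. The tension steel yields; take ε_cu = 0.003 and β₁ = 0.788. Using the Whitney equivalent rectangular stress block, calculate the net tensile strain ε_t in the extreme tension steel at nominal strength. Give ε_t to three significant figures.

a = A_s f_y/(0.85 f'_c b) = 48.04 mm.
β₁ = 0.788, so c = a/β₁ = 48.04/0.788 = 60.96 mm.
From the linear strain diagram with ε_cu = 0.003: ε_t = 0.003 (d − c)/c = 0.003 × (755 − 60.96)/60.96 = 0.0342.
Since ε_t ≥ 0.005, the section is tension-controlled.

ε_t ≈ 0.0342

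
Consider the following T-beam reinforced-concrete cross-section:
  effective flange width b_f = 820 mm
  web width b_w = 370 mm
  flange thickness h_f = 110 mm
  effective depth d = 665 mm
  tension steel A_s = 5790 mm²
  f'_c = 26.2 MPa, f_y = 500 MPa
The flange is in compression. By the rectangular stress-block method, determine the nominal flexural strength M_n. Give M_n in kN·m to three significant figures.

M_n ≈ 1670 kN·m

Tension: T = A_s f_y = 5790 × 500 = 2895000 N.
Try a within the flange: a = T/(0.85 f'_c b_f) = 2895000/(0.85 × 26.2 × 820) = 158.53 mm.
a = 158.53 > h_f = 110 mm: the block extends into the web. Split into flange-overhang and web parts.
C_f = 0.85 f'_c (b_f − b_w) h_f = 0.85 × 26.2 × (820 − 370) × 110 = 1102365 N.
Remaining web compression depth: a_w = (T − C_f)/(0.85 f'_c b_w) = (2895000 − 1102365)/(0.85 × 26.2 × 370) = 217.56 mm.
M_n = C_f(d − h_f/2) + (T − C_f)(d − a_w/2) = 1102365 × (665 − 55) + 1792635 × (665 − 108.78) = 672.44 + 997.10 = 1669.54 × 10⁶ N·mm.
M_n = 1669.54 kN·m.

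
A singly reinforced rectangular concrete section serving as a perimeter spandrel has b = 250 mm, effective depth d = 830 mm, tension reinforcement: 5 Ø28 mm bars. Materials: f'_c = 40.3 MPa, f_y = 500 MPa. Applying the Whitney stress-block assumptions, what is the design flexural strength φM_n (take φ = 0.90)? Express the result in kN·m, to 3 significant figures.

φM_n ≈ 1030 kN·m

A_s = 5 × 616 = 3080 mm².
T = A_s f_y = 3080 × 500 = 1540000 N = 1540 kN.
From C = T: a = T/(0.85 f'_c b) = 1540000/(0.85 × 40.3 × 250) = 179.83 mm.
M_n = T(d − a/2) = 1540 kN × (830 − 89.915) mm = 1139.73 kN·m.
φM_n = 0.90 × 1139.73 = 1025.76 kN·m.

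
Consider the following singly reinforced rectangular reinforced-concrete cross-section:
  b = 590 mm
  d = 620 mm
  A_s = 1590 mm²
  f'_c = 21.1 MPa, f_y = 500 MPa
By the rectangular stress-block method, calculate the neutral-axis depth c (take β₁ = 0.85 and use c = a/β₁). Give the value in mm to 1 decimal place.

c ≈ 88.4 mm

T = A_s f_y = 1590 × 500 = 795000 N = 795 kN.
Setting C = 0.85 f'_c a b equal to T: a = 795000/(0.85 × 21.1 × 590) = 75.130 mm.
With β₁ = 0.85, c = a/β₁ = 75.130/0.85 = 88.4 mm.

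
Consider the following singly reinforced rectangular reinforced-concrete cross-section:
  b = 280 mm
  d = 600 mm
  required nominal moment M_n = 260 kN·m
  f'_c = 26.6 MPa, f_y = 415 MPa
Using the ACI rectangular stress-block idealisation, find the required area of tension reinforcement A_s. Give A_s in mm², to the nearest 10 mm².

With M_n = 0.85 f'_c a b (d − a/2), solve the quadratic for a:
a = d − √(d² − 2M_n/(0.85 f'_c b)) = 600 − √(600² − 2 × 260×10⁶/(0.85 × 26.6 × 280)) = 72.87 mm.
A_s = 0.85 f'_c a b / f_y = 0.85 × 26.6 × 72.87 × 280 / 415 = 1111.6 mm².

A_s ≈ 1110 mm²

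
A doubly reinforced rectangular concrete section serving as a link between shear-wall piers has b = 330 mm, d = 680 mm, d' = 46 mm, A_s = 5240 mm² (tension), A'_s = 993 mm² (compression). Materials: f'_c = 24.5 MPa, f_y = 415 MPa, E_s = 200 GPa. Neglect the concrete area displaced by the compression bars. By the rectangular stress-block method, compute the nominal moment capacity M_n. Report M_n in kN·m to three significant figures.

Assume both tension and compression steel yield.
Net tension couple steel: A_s − A'_s = 4247 mm².
a = (A_s − A'_s) f_y / (0.85 f'_c b) = 1762505/(0.85 × 24.5 × 330) = 256.47 mm.
c = a/β₁ = 256.47/0.85 = 301.73 mm; ε'_s = 0.003(c − d')/c = 0.0025 ≥ f_y/E_s = 0.0021, so compression steel does yield.
M_n = (A_s − A'_s) f_y (d − a/2) + A'_s f_y (d − d') = [1762505 × (680 − 128.235) + 412095 × (680 − 46)] × 10⁻⁶ = 972.49 + 261.27 = 1233.76 kN·m.

M_n ≈ 1230 kN·m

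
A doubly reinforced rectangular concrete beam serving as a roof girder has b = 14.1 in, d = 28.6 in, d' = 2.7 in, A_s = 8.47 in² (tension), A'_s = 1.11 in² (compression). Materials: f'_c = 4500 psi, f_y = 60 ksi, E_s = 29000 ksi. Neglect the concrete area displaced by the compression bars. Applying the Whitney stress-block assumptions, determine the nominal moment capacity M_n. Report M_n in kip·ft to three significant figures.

Assume both steels yield.
a = (A_s − A'_s) f_y/(0.85 f'_c b) = (8.47 − 1.11) × 60/(0.85 × 4.5 × 14.1) = 8.188 in.
c = a/β₁ = 8.188/0.825 = 9.925 in; ε'_s = 0.003(c − d')/c = 0.0022 ≥ ε_y = 0.0021, so the compression steel yields.
M_n = (A_s − A'_s) f_y (d − a/2) + A'_s f_y (d − d') = 441.6 × (28.6 − 4.094) + 66.6 × (28.6 − 2.7) = 10821.8 + 1724.9 = 12546.7 kip·in = 12546.7/12 = 1045.56 kip·ft.

M_n ≈ 1050 kip·ft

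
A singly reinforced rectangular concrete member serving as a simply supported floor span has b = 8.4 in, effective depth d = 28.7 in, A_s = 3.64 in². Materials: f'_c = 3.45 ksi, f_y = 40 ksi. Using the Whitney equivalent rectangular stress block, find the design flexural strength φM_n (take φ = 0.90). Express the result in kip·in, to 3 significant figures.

φM_n ≈ 3370 kip·in

T = A_s f_y = 3.64 × 40 = 145.6 kips.
a = T/(0.85 f'_c b) = 145.6/(0.85 × 3.45 × 8.4) = 5.911 in.
M_n = T(d − a/2) = 145.6 × (28.7 − 2.9555) = 3748.4 kip·in.
φM_n = 0.90 × 3748.4 = 3373.6 kip·in.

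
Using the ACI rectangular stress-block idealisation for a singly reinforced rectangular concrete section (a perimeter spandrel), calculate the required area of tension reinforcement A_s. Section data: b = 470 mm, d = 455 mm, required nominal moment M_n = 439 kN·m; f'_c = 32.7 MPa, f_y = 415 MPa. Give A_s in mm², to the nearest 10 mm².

A_s ≈ 2550 mm²

With M_n = 0.85 f'_c a b (d − a/2), solve the quadratic for a:
a = d − √(d² − 2M_n/(0.85 f'_c b)) = 455 − √(455² − 2 × 439×10⁶/(0.85 × 32.7 × 470)) = 81.08 mm.
A_s = 0.85 f'_c a b / f_y = 0.85 × 32.7 × 81.08 × 470 / 415 = 2552.3 mm².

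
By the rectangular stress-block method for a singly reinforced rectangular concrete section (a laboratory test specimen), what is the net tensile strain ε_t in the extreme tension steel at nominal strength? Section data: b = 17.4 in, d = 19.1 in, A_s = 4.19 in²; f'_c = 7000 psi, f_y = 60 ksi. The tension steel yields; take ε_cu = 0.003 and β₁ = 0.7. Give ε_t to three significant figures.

a = A_s f_y/(0.85 f'_c b) = 2.428 in.
β₁ = 0.7, so c = a/β₁ = 2.428/0.7 = 3.469 in.
From the linear strain diagram with ε_cu = 0.003: ε_t = 0.003 (d − c)/c = 0.003 × (19.1 − 3.469)/3.469 = 0.0135.
Since ε_t ≥ 0.005, the section is tension-controlled.

ε_t ≈ 0.0135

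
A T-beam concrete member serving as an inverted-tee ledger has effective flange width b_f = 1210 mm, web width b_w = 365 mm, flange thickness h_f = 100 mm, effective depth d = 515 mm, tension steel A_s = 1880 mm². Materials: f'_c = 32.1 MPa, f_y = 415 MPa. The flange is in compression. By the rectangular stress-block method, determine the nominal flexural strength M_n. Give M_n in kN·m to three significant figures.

Tension: T = A_s f_y = 1880 × 415 = 780200 N.
Try a within the flange: a = T/(0.85 f'_c b_f) = 780200/(0.85 × 32.1 × 1210) = 23.63 mm.
Since a = 23.63 ≤ h_f = 100 mm, the stress block lies entirely in the flange; analyse as a rectangular beam of width b_f.
M_n = T(d − a/2) = 780200 × (515 − 11.815) = 392.58 × 10⁶ N·mm.
M_n = 392.58 kN·m.

M_n ≈ 393 kN·m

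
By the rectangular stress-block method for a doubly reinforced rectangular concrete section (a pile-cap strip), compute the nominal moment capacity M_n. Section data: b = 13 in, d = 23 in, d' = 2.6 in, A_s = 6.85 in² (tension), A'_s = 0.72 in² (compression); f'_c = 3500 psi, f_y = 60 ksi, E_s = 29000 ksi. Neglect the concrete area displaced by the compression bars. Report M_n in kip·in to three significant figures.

M_n ≈ 7590 kip·in

Assume both steels yield.
a = (A_s − A'_s) f_y/(0.85 f'_c b) = (6.85 − 0.72) × 60/(0.85 × 3.5 × 13) = 9.510 in.
c = a/β₁ = 9.510/0.85 = 11.188 in; ε'_s = 0.003(c − d')/c = 0.0023 ≥ ε_y = 0.0021, so the compression steel yields.
M_n = (A_s − A'_s) f_y (d − a/2) + A'_s f_y (d − d') = 367.8 × (23 − 4.755) + 43.2 × (23 − 2.6) = 6710.5 + 881.3 = 7591.8 kip·in.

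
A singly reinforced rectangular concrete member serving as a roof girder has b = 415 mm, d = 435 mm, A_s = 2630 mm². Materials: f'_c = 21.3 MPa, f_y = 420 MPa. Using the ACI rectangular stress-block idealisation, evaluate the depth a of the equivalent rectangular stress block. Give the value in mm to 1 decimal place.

a ≈ 147.0 mm

T = A_s f_y = 2630 × 420 = 1104600 N = 1104.6 kN.
Setting C = 0.85 f'_c a b equal to T: a = 1104600/(0.85 × 21.3 × 415) = 147.0 mm.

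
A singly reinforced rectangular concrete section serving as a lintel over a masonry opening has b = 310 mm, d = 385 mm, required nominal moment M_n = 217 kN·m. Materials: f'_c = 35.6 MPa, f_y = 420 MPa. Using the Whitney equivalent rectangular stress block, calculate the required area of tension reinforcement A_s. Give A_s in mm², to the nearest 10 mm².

With M_n = 0.85 f'_c a b (d − a/2), solve the quadratic for a:
a = d − √(d² − 2M_n/(0.85 f'_c b)) = 385 − √(385² − 2 × 217×10⁶/(0.85 × 35.6 × 310)) = 65.69 mm.
A_s = 0.85 f'_c a b / f_y = 0.85 × 35.6 × 65.69 × 310 / 420 = 1467.2 mm².

A_s ≈ 1470 mm²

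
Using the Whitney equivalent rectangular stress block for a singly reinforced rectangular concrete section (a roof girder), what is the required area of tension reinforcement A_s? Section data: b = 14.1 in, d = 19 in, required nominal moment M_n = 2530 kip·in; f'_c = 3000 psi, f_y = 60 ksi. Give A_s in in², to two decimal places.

A_s ≈ 2.49 in²

From M_n = 0.85 f'_c a b (d − a/2):
a = d − √(d² − 2M_n/(0.85 f'_c b)) = 19 − √(19² − 2 × 2530/(0.85 × 3 × 14.1)) = 4.159 in.
A_s = 0.85 f'_c a b / f_y = 0.85 × 3 × 4.159 × 14.1 / 60 = 2.492 in².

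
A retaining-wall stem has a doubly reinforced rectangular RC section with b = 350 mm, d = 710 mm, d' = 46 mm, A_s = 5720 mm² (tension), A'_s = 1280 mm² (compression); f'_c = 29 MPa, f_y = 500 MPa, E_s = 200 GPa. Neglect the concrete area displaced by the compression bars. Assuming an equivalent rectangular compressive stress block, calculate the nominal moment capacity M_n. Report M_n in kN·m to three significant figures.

Assume both tension and compression steel yield.
Net tension couple steel: A_s − A'_s = 4440 mm².
a = (A_s − A'_s) f_y / (0.85 f'_c b) = 2220000/(0.85 × 29 × 350) = 257.32 mm.
c = a/β₁ = 257.32/0.843 = 305.24 mm; ε'_s = 0.003(c − d')/c = 0.0025 ≥ f_y/E_s = 0.0025, so compression steel does yield.
M_n = (A_s − A'_s) f_y (d − a/2) + A'_s f_y (d − d') = [2220000 × (710 − 128.66) + 640000 × (710 − 46)] × 10⁻⁶ = 1290.57 + 424.96 = 1715.53 kN·m.

M_n ≈ 1720 kN·m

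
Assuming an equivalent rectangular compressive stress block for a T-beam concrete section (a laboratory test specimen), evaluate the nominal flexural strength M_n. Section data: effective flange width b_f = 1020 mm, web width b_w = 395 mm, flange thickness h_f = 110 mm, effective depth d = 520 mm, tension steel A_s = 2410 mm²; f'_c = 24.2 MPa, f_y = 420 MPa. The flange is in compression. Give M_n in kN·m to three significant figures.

M_n ≈ 502 kN·m

Tension: T = A_s f_y = 2410 × 420 = 1012200 N.
Try a within the flange: a = T/(0.85 f'_c b_f) = 1012200/(0.85 × 24.2 × 1020) = 48.24 mm.
Since a = 48.24 ≤ h_f = 110 mm, the stress block lies entirely in the flange; analyse as a rectangular beam of width b_f.
M_n = T(d − a/2) = 1012200 × (520 − 24.12) = 501.93 × 10⁶ N·mm.
M_n = 501.93 kN·m.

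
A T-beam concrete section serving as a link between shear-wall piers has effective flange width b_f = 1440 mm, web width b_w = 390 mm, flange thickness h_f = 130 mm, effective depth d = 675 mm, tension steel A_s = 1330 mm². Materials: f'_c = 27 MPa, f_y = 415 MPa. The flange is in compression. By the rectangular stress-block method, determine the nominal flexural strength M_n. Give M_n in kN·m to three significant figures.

M_n ≈ 368 kN·m

Tension: T = A_s f_y = 1330 × 415 = 551950 N.
Try a within the flange: a = T/(0.85 f'_c b_f) = 551950/(0.85 × 27 × 1440) = 16.70 mm.
Since a = 16.70 ≤ h_f = 130 mm, the stress block lies entirely in the flange; analyse as a rectangular beam of width b_f.
M_n = T(d − a/2) = 551950 × (675 − 8.35) = 367.96 × 10⁶ N·mm.
M_n = 367.96 kN·m.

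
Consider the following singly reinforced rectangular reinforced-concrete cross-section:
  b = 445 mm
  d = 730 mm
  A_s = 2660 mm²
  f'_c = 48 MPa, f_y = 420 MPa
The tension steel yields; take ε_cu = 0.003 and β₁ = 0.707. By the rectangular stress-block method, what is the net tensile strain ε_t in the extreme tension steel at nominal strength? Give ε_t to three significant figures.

ε_t ≈ 0.0222

a = A_s f_y/(0.85 f'_c b) = 61.53 mm.
β₁ = 0.707, so c = a/β₁ = 61.53/0.707 = 87.03 mm.
From the linear strain diagram with ε_cu = 0.003: ε_t = 0.003 (d − c)/c = 0.003 × (730 − 87.03)/87.03 = 0.0222.
Since ε_t ≥ 0.005, the section is tension-controlled.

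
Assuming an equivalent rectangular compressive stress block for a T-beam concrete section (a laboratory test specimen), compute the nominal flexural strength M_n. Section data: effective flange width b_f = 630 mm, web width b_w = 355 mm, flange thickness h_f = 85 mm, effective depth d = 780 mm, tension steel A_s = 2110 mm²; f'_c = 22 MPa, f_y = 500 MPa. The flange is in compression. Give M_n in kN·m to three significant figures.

Tension: T = A_s f_y = 2110 × 500 = 1055000 N.
Try a within the flange: a = T/(0.85 f'_c b_f) = 1055000/(0.85 × 22 × 630) = 89.55 mm.
a = 89.55 > h_f = 85 mm: the block extends into the web. Split into flange-overhang and web parts.
C_f = 0.85 f'_c (b_f − b_w) h_f = 0.85 × 22 × (630 − 355) × 85 = 437113 N.
Remaining web compression depth: a_w = (T − C_f)/(0.85 f'_c b_w) = (1055000 − 437113)/(0.85 × 22 × 355) = 93.08 mm.
M_n = C_f(d − h_f/2) + (T − C_f)(d − a_w/2) = 437113 × (780 − 42.5) + 617887 × (780 − 46.54) = 322.37 + 453.20 = 775.57 × 10⁶ N·mm.
M_n = 775.57 kN·m.

M_n ≈ 776 kN·m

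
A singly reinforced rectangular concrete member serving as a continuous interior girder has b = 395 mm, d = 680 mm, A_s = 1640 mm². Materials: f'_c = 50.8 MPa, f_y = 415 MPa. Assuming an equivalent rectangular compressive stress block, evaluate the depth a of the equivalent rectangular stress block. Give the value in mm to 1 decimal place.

a ≈ 39.9 mm

T = A_s f_y = 1640 × 415 = 680600 N = 680.6 kN.
Setting C = 0.85 f'_c a b equal to T: a = 680600/(0.85 × 50.8 × 395) = 39.9 mm.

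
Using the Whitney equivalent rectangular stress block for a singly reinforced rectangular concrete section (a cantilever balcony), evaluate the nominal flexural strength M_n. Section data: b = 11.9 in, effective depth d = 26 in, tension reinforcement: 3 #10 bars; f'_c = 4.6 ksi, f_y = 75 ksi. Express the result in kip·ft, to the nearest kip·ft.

A_s = 3 × 1.27 = 3.81 in².
T = A_s f_y = 3.81 × 75 = 285.75 kips.
a = T/(0.85 f'_c b) = 285.75/(0.85 × 4.6 × 11.9) = 6.141 in.
M_n = T(d − a/2) = 285.75 × (26 − 3.0705) = 6552.1 kip·in = 6552.1/12 = 546.01 kip·ft.

M_n ≈ 546 kip·ft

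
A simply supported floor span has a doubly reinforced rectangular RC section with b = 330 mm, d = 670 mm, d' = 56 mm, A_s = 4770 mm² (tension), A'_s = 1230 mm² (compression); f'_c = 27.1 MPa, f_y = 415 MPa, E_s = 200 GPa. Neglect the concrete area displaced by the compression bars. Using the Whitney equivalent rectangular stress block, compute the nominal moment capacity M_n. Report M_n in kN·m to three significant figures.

M_n ≈ 1160 kN·m

Assume both tension and compression steel yield.
Net tension couple steel: A_s − A'_s = 3540 mm².
a = (A_s − A'_s) f_y / (0.85 f'_c b) = 1469100/(0.85 × 27.1 × 330) = 193.26 mm.
c = a/β₁ = 193.26/0.85 = 227.36 mm; ε'_s = 0.003(c − d')/c = 0.0023 ≥ f_y/E_s = 0.0021, so compression steel does yield.
M_n = (A_s − A'_s) f_y (d − a/2) + A'_s f_y (d − d') = [1469100 × (670 − 96.63) + 510450 × (670 − 56)] × 10⁻⁶ = 842.34 + 313.42 = 1155.76 kN·m.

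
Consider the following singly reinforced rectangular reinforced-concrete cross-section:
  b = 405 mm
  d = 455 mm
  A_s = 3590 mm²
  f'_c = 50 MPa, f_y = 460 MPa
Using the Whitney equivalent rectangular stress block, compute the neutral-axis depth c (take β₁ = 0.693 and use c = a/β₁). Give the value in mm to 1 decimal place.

c ≈ 138.4 mm

T = A_s f_y = 3590 × 460 = 1651400 N = 1651.4 kN.
Setting C = 0.85 f'_c a b equal to T: a = 1651400/(0.85 × 50 × 405) = 95.942 mm.
With β₁ = 0.693, c = a/β₁ = 95.942/0.693 = 138.4 mm.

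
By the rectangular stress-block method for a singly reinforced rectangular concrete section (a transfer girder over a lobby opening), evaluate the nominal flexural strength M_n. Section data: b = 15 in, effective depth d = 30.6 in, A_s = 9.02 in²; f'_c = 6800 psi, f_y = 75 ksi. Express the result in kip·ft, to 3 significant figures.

M_n ≈ 1510 kip·ft

T = A_s f_y = 9.02 × 75 = 676.5 kips.
a = T/(0.85 f'_c b) = 676.5/(0.85 × 6.8 × 15) = 7.803 in.
M_n = T(d − a/2) = 676.5 × (30.6 − 3.9015) = 18061.5 kip·in = 18061.5/12 = 1505.13 kip·ft.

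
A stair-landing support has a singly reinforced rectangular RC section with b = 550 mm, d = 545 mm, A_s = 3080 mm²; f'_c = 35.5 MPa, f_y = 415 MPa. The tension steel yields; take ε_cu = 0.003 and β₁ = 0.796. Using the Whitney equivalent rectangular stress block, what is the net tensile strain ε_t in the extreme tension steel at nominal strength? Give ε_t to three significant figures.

a = A_s f_y/(0.85 f'_c b) = 77.02 mm.
β₁ = 0.796, so c = a/β₁ = 77.02/0.796 = 96.76 mm.
From the linear strain diagram with ε_cu = 0.003: ε_t = 0.003 (d − c)/c = 0.003 × (545 − 96.76)/96.76 = 0.0139.
Since ε_t ≥ 0.005, the section is tension-controlled.

ε_t ≈ 0.0139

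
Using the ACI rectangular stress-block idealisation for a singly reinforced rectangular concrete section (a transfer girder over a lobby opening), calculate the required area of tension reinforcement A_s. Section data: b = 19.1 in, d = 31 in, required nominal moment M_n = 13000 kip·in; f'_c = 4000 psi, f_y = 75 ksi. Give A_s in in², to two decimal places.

A_s ≈ 6.34 in²

From M_n = 0.85 f'_c a b (d − a/2):
a = d − √(d² − 2M_n/(0.85 f'_c b)) = 31 − √(31² − 2 × 13000/(0.85 × 4 × 19.1)) = 7.322 in.
A_s = 0.85 f'_c a b / f_y = 0.85 × 4 × 7.322 × 19.1 / 75 = 6.340 in².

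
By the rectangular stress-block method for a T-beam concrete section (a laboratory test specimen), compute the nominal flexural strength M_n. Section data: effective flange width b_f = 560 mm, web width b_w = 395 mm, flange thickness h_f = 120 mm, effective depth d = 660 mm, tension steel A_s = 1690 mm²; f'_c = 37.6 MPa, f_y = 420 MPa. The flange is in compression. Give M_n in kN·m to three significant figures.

Tension: T = A_s f_y = 1690 × 420 = 709800 N.
Try a within the flange: a = T/(0.85 f'_c b_f) = 709800/(0.85 × 37.6 × 560) = 39.66 mm.
Since a = 39.66 ≤ h_f = 120 mm, the stress block lies entirely in the flange; analyse as a rectangular beam of width b_f.
M_n = T(d − a/2) = 709800 × (660 − 19.83) = 454.39 × 10⁶ N·mm.
M_n = 454.39 kN·m.

M_n ≈ 454 kN·m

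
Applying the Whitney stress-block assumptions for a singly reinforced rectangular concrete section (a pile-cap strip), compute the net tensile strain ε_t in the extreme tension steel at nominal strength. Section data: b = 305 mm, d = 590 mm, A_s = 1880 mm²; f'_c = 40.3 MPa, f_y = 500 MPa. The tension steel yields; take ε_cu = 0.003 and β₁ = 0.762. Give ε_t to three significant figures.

ε_t ≈ 0.0120

a = A_s f_y/(0.85 f'_c b) = 89.97 mm.
β₁ = 0.762, so c = a/β₁ = 89.97/0.762 = 118.07 mm.
From the linear strain diagram with ε_cu = 0.003: ε_t = 0.003 (d − c)/c = 0.003 × (590 − 118.07)/118.07 = 0.0120.
Since ε_t ≥ 0.005, the section is tension-controlled.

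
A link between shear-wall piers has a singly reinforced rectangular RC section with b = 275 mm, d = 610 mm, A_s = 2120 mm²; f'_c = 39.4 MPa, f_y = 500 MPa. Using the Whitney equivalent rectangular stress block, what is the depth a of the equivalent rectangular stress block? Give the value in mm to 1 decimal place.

a ≈ 115.1 mm

T = A_s f_y = 2120 × 500 = 1060000 N = 1060 kN.
Setting C = 0.85 f'_c a b equal to T: a = 1060000/(0.85 × 39.4 × 275) = 115.1 mm.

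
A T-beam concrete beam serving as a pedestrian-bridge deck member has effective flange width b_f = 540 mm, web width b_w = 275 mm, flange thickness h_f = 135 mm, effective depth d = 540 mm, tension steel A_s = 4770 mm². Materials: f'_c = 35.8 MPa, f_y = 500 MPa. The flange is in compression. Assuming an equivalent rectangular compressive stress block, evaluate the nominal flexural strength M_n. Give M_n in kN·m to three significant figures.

M_n ≈ 1110 kN·m

Tension: T = A_s f_y = 4770 × 500 = 2385000 N.
Try a within the flange: a = T/(0.85 f'_c b_f) = 2385000/(0.85 × 35.8 × 540) = 145.14 mm.
a = 145.14 > h_f = 135 mm: the block extends into the web. Split into flange-overhang and web parts.
C_f = 0.85 f'_c (b_f − b_w) h_f = 0.85 × 35.8 × (540 − 275) × 135 = 1088633 N.
Remaining web compression depth: a_w = (T − C_f)/(0.85 f'_c b_w) = (2385000 − 1088633)/(0.85 × 35.8 × 275) = 154.91 mm.
M_n = C_f(d − h_f/2) + (T − C_f)(d − a_w/2) = 1088633 × (540 − 67.5) + 1296367 × (540 − 77.455) = 514.38 + 599.63 = 1114.01 × 10⁶ N·mm.
M_n = 1114.01 kN·m.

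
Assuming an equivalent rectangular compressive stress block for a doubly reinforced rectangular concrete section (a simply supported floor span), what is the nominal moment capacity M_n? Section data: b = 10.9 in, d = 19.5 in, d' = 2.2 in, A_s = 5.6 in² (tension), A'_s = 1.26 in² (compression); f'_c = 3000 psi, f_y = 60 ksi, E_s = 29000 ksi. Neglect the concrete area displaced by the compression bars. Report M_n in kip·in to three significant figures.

Assume both steels yield.
a = (A_s − A'_s) f_y/(0.85 f'_c b) = (5.6 − 1.26) × 60/(0.85 × 3 × 10.9) = 9.369 in.
c = a/β₁ = 9.369/0.85 = 11.022 in; ε'_s = 0.003(c − d')/c = 0.0024 ≥ ε_y = 0.0021, so the compression steel yields.
M_n = (A_s − A'_s) f_y (d − a/2) + A'_s f_y (d − d') = 260.4 × (19.5 − 4.6845) + 75.6 × (19.5 − 2.2) = 3858.0 + 1307.9 = 5165.9 kip·in.

M_n ≈ 5170 kip·in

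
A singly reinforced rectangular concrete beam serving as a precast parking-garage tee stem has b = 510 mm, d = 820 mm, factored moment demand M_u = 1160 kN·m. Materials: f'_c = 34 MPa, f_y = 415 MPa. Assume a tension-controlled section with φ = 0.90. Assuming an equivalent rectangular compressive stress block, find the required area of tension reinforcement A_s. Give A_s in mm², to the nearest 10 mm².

M_n = M_u/φ = 1160/0.90 = 1288.89 kN·m.
With M_n = 0.85 f'_c a b (d − a/2), solve the quadratic for a:
a = d − √(d² − 2M_n/(0.85 f'_c b)) = 820 − √(820² − 2 × 1288.89×10⁶/(0.85 × 34 × 510)) = 114.66 mm.
A_s = 0.85 f'_c a b / f_y = 0.85 × 34 × 114.66 × 510 / 415 = 4072.2 mm².

A_s ≈ 4070 mm²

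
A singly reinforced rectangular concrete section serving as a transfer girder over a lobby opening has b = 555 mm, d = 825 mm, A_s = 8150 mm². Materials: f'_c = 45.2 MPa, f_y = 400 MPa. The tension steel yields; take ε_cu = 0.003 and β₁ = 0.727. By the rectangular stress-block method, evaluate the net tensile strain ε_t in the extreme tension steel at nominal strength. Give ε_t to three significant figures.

ε_t ≈ 0.00877

a = A_s f_y/(0.85 f'_c b) = 152.89 mm.
β₁ = 0.727, so c = a/β₁ = 152.89/0.727 = 210.30 mm.
From the linear strain diagram with ε_cu = 0.003: ε_t = 0.003 (d − c)/c = 0.003 × (825 − 210.30)/210.30 = 0.00877.
Since ε_t ≥ 0.005, the section is tension-controlled.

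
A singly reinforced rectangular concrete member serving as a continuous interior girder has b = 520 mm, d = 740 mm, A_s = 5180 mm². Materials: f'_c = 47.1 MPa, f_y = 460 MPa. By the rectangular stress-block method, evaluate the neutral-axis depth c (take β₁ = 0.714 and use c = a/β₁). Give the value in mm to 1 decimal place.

T = A_s f_y = 5180 × 460 = 2382800 N = 2382.8 kN.
Setting C = 0.85 f'_c a b equal to T: a = 2382800/(0.85 × 47.1 × 520) = 114.458 mm.
With β₁ = 0.714, c = a/β₁ = 114.458/0.714 = 160.3 mm.

c ≈ 160.3 mm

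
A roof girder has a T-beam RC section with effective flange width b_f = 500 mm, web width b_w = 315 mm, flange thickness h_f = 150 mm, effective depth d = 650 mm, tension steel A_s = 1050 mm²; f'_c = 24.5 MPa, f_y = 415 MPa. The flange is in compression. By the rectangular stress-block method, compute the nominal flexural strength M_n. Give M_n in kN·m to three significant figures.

M_n ≈ 274 kN·m

Tension: T = A_s f_y = 1050 × 415 = 435750 N.
Try a within the flange: a = T/(0.85 f'_c b_f) = 435750/(0.85 × 24.5 × 500) = 41.85 mm.
Since a = 41.85 ≤ h_f = 150 mm, the stress block lies entirely in the flange; analyse as a rectangular beam of width b_f.
M_n = T(d − a/2) = 435750 × (650 − 20.925) = 274.12 × 10⁶ N·mm.
M_n = 274.12 kN·m.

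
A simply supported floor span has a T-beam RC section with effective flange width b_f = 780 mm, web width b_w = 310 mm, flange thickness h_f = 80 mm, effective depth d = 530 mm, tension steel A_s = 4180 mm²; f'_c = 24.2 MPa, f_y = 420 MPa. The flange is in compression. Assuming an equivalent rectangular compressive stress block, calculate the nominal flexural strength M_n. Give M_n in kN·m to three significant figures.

Tension: T = A_s f_y = 4180 × 420 = 1755600 N.
Try a within the flange: a = T/(0.85 f'_c b_f) = 1755600/(0.85 × 24.2 × 780) = 109.42 mm.
a = 109.42 > h_f = 80 mm: the block extends into the web. Split into flange-overhang and web parts.
C_f = 0.85 f'_c (b_f − b_w) h_f = 0.85 × 24.2 × (780 − 310) × 80 = 773432 N.
Remaining web compression depth: a_w = (T − C_f)/(0.85 f'_c b_w) = (1755600 − 773432)/(0.85 × 24.2 × 310) = 154.02 mm.
M_n = C_f(d − h_f/2) + (T − C_f)(d − a_w/2) = 773432 × (530 − 40) + 982168 × (530 − 77.01) = 378.98 + 444.91 = 823.89 × 10⁶ N·mm.
M_n = 823.89 kN·m.

M_n ≈ 824 kN·m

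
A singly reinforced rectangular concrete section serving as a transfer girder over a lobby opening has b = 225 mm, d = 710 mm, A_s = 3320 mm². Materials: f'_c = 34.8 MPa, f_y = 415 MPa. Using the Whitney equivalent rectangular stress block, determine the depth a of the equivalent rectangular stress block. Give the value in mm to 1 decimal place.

a ≈ 207.0 mm

T = A_s f_y = 3320 × 415 = 1377800 N = 1377.8 kN.
Setting C = 0.85 f'_c a b equal to T: a = 1377800/(0.85 × 34.8 × 225) = 207.0 mm.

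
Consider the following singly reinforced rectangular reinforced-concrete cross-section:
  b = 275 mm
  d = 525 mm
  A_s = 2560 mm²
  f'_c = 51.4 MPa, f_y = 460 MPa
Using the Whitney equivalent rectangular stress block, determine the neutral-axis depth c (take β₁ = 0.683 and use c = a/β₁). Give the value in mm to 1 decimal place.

c ≈ 143.5 mm

T = A_s f_y = 2560 × 460 = 1177600 N = 1177.6 kN.
Setting C = 0.85 f'_c a b equal to T: a = 1177600/(0.85 × 51.4 × 275) = 98.013 mm.
With β₁ = 0.683, c = a/β₁ = 98.013/0.683 = 143.5 mm.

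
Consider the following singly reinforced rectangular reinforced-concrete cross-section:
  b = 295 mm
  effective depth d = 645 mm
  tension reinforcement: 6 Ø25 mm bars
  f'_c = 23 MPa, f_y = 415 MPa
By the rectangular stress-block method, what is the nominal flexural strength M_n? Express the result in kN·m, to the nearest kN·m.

M_n ≈ 659 kN·m

A_s = 6 × 491 = 2946 mm².
T = A_s f_y = 2946 × 415 = 1222590 N = 1222.59 kN.
From C = T: a = T/(0.85 f'_c b) = 1222590/(0.85 × 23 × 295) = 211.99 mm.
M_n = T(d − a/2) = 1222.59 kN × (645 − 105.995) mm = 658.98 kN·m.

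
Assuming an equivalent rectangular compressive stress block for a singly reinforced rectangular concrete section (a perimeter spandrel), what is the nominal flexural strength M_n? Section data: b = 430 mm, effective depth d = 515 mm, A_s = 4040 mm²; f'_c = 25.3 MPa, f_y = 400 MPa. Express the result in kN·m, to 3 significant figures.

M_n ≈ 691 kN·m

T = A_s f_y = 4040 × 400 = 1616000 N = 1616 kN.
From C = T: a = T/(0.85 f'_c b) = 1616000/(0.85 × 25.3 × 430) = 174.76 mm.
M_n = T(d − a/2) = 1616 kN × (515 − 87.38) mm = 691.03 kN·m.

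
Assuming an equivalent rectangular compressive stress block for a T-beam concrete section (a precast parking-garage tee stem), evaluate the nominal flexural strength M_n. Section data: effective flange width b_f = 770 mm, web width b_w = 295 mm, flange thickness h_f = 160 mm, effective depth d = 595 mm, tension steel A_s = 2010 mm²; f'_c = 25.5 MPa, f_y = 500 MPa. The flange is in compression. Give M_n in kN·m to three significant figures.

M_n ≈ 568 kN·m

Tension: T = A_s f_y = 2010 × 500 = 1005000 N.
Try a within the flange: a = T/(0.85 f'_c b_f) = 1005000/(0.85 × 25.5 × 770) = 60.22 mm.
Since a = 60.22 ≤ h_f = 160 mm, the stress block lies entirely in the flange; analyse as a rectangular beam of width b_f.
M_n = T(d − a/2) = 1005000 × (595 − 30.11) = 567.71 × 10⁶ N·mm.
M_n = 567.71 kN·m.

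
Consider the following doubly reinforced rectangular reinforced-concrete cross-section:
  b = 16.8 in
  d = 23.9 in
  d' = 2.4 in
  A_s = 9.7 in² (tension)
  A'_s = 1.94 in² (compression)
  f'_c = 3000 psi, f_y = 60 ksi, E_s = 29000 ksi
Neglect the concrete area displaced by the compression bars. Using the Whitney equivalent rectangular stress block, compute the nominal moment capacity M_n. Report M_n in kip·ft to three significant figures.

M_n ≈ 925 kip·ft

Assume both steels yield.
a = (A_s − A'_s) f_y/(0.85 f'_c b) = (9.7 − 1.94) × 60/(0.85 × 3 × 16.8) = 10.868 in.
c = a/β₁ = 10.868/0.85 = 12.786 in; ε'_s = 0.003(c − d')/c = 0.0024 ≥ ε_y = 0.0021, so the compression steel yields.
M_n = (A_s − A'_s) f_y (d − a/2) + A'_s f_y (d − d') = 465.6 × (23.9 − 5.434) + 116.4 × (23.9 − 2.4) = 8597.8 + 2502.6 = 11100.4 kip·in = 11100.4/12 = 925.03 kip·ft.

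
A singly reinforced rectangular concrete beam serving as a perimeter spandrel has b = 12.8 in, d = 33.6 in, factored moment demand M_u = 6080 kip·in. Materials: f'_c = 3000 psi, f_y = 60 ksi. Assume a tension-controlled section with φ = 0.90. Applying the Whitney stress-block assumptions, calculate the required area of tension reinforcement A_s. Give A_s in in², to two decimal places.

A_s ≈ 3.73 in²

M_n = M_u/φ = 6080/0.90 = 6755.56 kip·in.
From M_n = 0.85 f'_c a b (d − a/2):
a = d − √(d² − 2M_n/(0.85 f'_c b)) = 33.6 − √(33.6² − 2 × 6755.56/(0.85 × 3 × 12.8)) = 6.860 in.
A_s = 0.85 f'_c a b / f_y = 0.85 × 3 × 6.860 × 12.8 / 60 = 3.732 in².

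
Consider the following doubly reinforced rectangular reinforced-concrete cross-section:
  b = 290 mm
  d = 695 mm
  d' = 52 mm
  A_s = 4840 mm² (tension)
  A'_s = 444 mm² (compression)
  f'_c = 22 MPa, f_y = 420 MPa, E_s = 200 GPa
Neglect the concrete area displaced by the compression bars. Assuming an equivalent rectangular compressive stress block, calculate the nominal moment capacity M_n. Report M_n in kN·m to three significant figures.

Assume both tension and compression steel yield.
Net tension couple steel: A_s − A'_s = 4396 mm².
a = (A_s − A'_s) f_y / (0.85 f'_c b) = 1846320/(0.85 × 22 × 290) = 340.46 mm.
c = a/β₁ = 340.46/0.85 = 400.54 mm; ε'_s = 0.003(c − d')/c = 0.0026 ≥ f_y/E_s = 0.0021, so compression steel does yield.
M_n = (A_s − A'_s) f_y (d − a/2) + A'_s f_y (d − d') = [1846320 × (695 − 170.23) + 186480 × (695 − 52)] × 10⁻⁶ = 968.89 + 119.91 = 1088.80 kN·m.

M_n ≈ 1090 kN·m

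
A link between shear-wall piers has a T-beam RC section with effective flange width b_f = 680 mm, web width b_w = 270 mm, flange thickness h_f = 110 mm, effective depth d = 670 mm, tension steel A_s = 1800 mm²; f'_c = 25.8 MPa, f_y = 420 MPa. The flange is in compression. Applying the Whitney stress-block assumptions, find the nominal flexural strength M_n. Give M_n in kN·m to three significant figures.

M_n ≈ 487 kN·m

Tension: T = A_s f_y = 1800 × 420 = 756000 N.
Try a within the flange: a = T/(0.85 f'_c b_f) = 756000/(0.85 × 25.8 × 680) = 50.70 mm.
Since a = 50.70 ≤ h_f = 110 mm, the stress block lies entirely in the flange; analyse as a rectangular beam of width b_f.
M_n = T(d − a/2) = 756000 × (670 − 25.35) = 487.36 × 10⁶ N·mm.
M_n = 487.36 kN·m.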